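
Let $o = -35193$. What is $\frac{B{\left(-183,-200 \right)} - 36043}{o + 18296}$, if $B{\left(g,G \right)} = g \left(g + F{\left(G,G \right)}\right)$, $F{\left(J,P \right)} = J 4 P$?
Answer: $\frac{29282554}{16897} \approx 1733.0$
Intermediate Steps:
$F{\left(J,P \right)} = 4 J P$
$B{\left(g,G \right)} = g \left(g + 4 G^{2}\right)$ ($B{\left(g,G \right)} = g \left(g + 4 G G\right) = g \left(g + 4 G^{2}\right)$)
$\frac{B{\left(-183,-200 \right)} - 36043}{o + 18296} = \frac{- 183 \left(-183 + 4 \left(-200\right)^{2}\right) - 36043}{-35193 + 18296} = \frac{- 183 \left(-183 + 4 \cdot 40000\right) - 36043}{-16897} = \left(- 183 \left(-183 + 160000\right) - 36043\right) \left(- \frac{1}{16897}\right) = \left(\left(-183\right) 159817 - 36043\right) \left(- \frac{1}{16897}\right) = \left(-29246511 - 36043\right) \left(- \frac{1}{16897}\right) = \left(-29282554\right) \left(- \frac{1}{16897}\right) = \frac{29282554}{16897}$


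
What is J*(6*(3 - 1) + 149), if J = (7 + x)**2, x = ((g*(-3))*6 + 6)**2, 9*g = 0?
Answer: 297689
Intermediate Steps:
g = 0 (g = (1/9)*0 = 0)
x = 36 (x = ((0*(-3))*6 + 6)**2 = (0*6 + 6)**2 = (0 + 6)**2 = 6**2 = 36)
J = 1849 (J = (7 + 36)**2 = 43**2 = 1849)
J*(6*(3 - 1) + 149) = 1849*(6*(3 - 1) + 149) = 1849*(6*2 + 149) = 1849*(12 + 149) = 1849*161 = 297689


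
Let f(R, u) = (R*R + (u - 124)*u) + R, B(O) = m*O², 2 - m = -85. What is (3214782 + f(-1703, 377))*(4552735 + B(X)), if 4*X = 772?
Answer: 48386628567262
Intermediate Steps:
X = 193 (X = (¼)*772 = 193)
m = 87 (m = 2 - 1*(-85) = 2 + 85 = 87)
B(O) = 87*O²
f(R, u) = R + R² + u*(-124 + u) (f(R, u) = (R² + (-124 + u)*u) + R = (R² + u*(-124 + u)) + R = R + R² + u*(-124 + u))
(3214782 + f(-1703, 377))*(4552735 + B(X)) = (3214782 + (-1703 + (-1703)² + 377² - 124*377))*(4552735 + 87*193²) = (3214782 + (-1703 + 2900209 + 142129 - 46748))*(4552735 + 87*37249) = (3214782 + 2993887)*(4552735 + 3240663) = 6208669*7793398 = 48386628567262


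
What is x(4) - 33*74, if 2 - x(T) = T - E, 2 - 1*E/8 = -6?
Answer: -2380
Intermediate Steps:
E = 64 (E = 16 - 8*(-6) = 16 + 48 = 64)
x(T) = 66 - T (x(T) = 2 - (T - 1*64) = 2 - (T - 64) = 2 - (-64 + T) = 2 + (64 - T) = 66 - T)
x(4) - 33*74 = (66 - 1*4) - 33*74 = (66 - 4) - 2442 = 62 - 2442 = -2380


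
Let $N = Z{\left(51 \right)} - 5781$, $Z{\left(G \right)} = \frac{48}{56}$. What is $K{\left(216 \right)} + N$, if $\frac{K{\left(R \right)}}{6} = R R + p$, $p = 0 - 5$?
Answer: $\frac{1918881}{7} \approx 2.7413 \cdot 10^{5}$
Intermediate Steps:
$p = -5$
$Z{\left(G \right)} = \frac{6}{7}$ ($Z{\left(G \right)} = 48 \cdot \frac{1}{56} = \frac{6}{7}$)
$K{\left(R \right)} = -30 + 6 R^{2}$ ($K{\left(R \right)} = 6 \left(R R - 5\right) = 6 \left(R^{2} - 5\right) = 6 \left(-5 + R^{2}\right) = -30 + 6 R^{2}$)
$N = - \frac{40461}{7}$ ($N = \frac{6}{7} - 5781 = - \frac{40461}{7} \approx -5780.1$)
$K{\left(216 \right)} + N = \left(-30 + 6 \cdot 216^{2}\right) - \frac{40461}{7} = \left(-30 + 6 \cdot 46656\right) - \frac{40461}{7} = \left(-30 + 279936\right) - \frac{40461}{7} = 279906 - \frac{40461}{7} = \frac{1918881}{7}$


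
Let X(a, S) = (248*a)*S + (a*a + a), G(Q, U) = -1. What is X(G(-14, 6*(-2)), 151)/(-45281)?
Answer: 37448/45281 ≈ 0.82701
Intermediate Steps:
X(a, S) = a + a² + 248*S*a (X(a, S) = 248*S*a + (a² + a) = 248*S*a + (a + a²) = a + a² + 248*S*a)
X(G(-14, 6*(-2)), 151)/(-45281) = -(1 - 1 + 248*151)/(-45281) = -(1 - 1 + 37448)*(-1/45281) = -1*37448*(-1/45281) = -37448*(-1/45281) = 37448/45281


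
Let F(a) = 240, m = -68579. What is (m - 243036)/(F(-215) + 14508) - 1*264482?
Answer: -3900892151/14748 ≈ -2.6450e+5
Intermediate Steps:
(m - 243036)/(F(-215) + 14508) - 1*264482 = (-68579 - 243036)/(240 + 14508) - 1*264482 = -311615/14748 - 264482 = -3900892151/14748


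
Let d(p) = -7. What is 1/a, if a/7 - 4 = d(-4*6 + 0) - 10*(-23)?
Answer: 1/1589 ≈ 0.00062933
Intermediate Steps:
a = 1589 (a = 28 + 7*(-7 - 10*(-23)) = 28 + 7*(-7 + 230) = 28 + 7*223 = 28 + 1561 = 1589)
1/a = 1/1589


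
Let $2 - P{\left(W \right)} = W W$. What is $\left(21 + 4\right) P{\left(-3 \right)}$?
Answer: $-175$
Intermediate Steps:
$P{\left(W \right)} = 2 - W^{2}$ ($P{\left(W \right)} = 2 - W W = 2 - W^{2}$)
$\left(21 + 4\right) P{\left(-3 \right)} = \left(21 + 4\right) \left(2 - \left(-3\right)^{2}\right) = 25 \left(2 - 9\right) = 25 \left(-7\right) = -175$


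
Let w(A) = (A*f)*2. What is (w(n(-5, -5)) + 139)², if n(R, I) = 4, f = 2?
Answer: 24025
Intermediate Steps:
w(A) = 4*A (w(A) = (A*2)*2 = (2*A)*2 = 4*A)
(w(n(-5, -5)) + 139)² = (4*4 + 139)² = (16 + 139)² = 155² = 24025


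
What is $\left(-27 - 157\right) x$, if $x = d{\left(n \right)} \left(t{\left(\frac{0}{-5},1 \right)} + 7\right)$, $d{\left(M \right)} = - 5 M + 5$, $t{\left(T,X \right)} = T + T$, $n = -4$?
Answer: $-32200$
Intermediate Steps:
$t{\left(T,X \right)} = 2 T$
$d{\left(M \right)} = 5 - 5 M$
$x = 175$ ($x = \left(5 - -20\right) \left(2 \frac{0}{-5} + 7\right) = \left(5 + 20\right) \left(2 \cdot 0 \left(- \frac{1}{5}\right) + 7\right) = 25 \left(2 \cdot 0 + 7\right) = 25 \left(0 + 7\right) = 25 \cdot 7 = 175$)
$\left(-27 - 157\right) x = \left(-27 - 157\right) 175 = \left(-184\right) 175 = -32200$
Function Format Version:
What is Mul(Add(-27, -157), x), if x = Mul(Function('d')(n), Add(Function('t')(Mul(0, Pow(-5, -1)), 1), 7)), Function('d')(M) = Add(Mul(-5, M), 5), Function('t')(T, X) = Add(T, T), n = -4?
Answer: -32200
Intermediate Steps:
Function('t')(T, X) = Mul(2, T)
Function('d')(M) = Add(5, Mul(-5, M))
x = 175 (x = Mul(Add(5, Mul(-5, -4)), Add(Mul(2, Mul(0, Pow(-5, -1))), 7)) = Mul(Add(5, 20), Add(Mul(2, Mul(0, Rational(-1, 5))), 7)) = Mul(25, Add(Mul(2, 0), 7)) = Mul(25, Add(0, 7)) = Mul(25, 7) = 175)
Mul(Add(-27, -157), x) = Mul(Add(-27, -157), 175) = Mul(-184, 175) = -32200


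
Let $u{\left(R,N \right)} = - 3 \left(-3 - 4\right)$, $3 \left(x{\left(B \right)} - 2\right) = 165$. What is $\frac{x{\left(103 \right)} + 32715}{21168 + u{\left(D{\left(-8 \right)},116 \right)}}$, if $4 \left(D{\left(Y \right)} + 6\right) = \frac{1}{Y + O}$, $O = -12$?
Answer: $\frac{10924}{7063} \approx 1.5467$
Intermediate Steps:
$x{\left(B \right)} = 57$ ($x{\left(B \right)} = 2 + \frac{1}{3} \cdot 165 = 2 + 55 = 57$)
$D{\left(Y \right)} = -6 + \frac{1}{4 \left(-12 + Y\right)}$ ($D{\left(Y \right)} = -6 + \frac{1}{4 \left(Y - 12\right)} = -6 + \frac{1}{4 \left(-12 + Y\right)}$)
$u{\left(R,N \right)} = 21$ ($u{\left(R,N \right)} = \left(-3\right) \left(-7\right) = 21$)
$\frac{x{\left(103 \right)} + 32715}{21168 + u{\left(D{\left(-8 \right)},116 \right)}} = \frac{57 + 32715}{21168 + 21} = \frac{32772}{21189} = 32772 \cdot \frac{1}{21189} = \frac{10924}{7063}$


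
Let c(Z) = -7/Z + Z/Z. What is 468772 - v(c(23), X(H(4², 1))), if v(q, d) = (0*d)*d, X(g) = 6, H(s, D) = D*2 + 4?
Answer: 468772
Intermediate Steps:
H(s, D) = 4 + 2*D (H(s, D) = 2*D + 4 = 4 + 2*D)
c(Z) = 1 - 7/Z (c(Z) = -7/Z + 1 = 1 - 7/Z)
v(q, d) = 0 (v(q, d) = 0*d = 0)
468772 - v(c(23), X(H(4², 1))) = 468772 - 1*0 = 468772 + 0 = 468772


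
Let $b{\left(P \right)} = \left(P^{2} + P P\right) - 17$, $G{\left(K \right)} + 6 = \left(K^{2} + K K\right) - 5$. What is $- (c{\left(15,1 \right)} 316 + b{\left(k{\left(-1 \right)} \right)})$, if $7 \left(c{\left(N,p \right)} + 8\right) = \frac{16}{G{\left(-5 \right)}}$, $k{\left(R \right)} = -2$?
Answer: $\frac{687545}{273} \approx 2518.5$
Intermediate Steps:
$G{\left(K \right)} = -11 + 2 K^{2}$ ($G{\left(K \right)} = -6 - \left(5 - K^{2} - K K\right) = -6 + \left(\left(K^{2} + K^{2}\right) - 5\right) = -6 + \left(2 K^{2} - 5\right) = -6 + \left(-5 + 2 K^{2}\right) = -11 + 2 K^{2}$)
$c{\left(N,p \right)} = - \frac{2168}{273}$ ($c{\left(N,p \right)} = -8 + \frac{16 \frac{1}{-11 + 2 \left(-5\right)^{2}}}{7} = -8 + \frac{16 \frac{1}{-11 + 2 \cdot 25}}{7} = -8 + \frac{16 \frac{1}{-11 + 50}}{7} = -8 + \frac{16 \cdot \frac{1}{39}}{7} = -8 + \frac{1}{7} \cdot \frac{16}{39} = -8 + \frac{16}{273} = - \frac{2168}{273}$)
$b{\left(P \right)} = -17 + 2 P^{2}$ ($b{\left(P \right)} = \left(P^{2} + P^{2}\right) - 17 = 2 P^{2} - 17 = -17 + 2 P^{2}$)
$- (c{\left(15,1 \right)} 316 + b{\left(k{\left(-1 \right)} \right)}) = - (\left(- \frac{2168}{273}\right) 316 - \left(17 - 2 \left(-2\right)^{2}\right)) = - (- \frac{685088}{273} + \left(-17 + 2 \cdot 4\right)) = - (- \frac{685088}{273} + \left(-17 + 8\right)) = - (- \frac{685088}{273} - 9) = \left(-1\right) \left(- \frac{687545}{273}\right) = \frac{687545}{273}$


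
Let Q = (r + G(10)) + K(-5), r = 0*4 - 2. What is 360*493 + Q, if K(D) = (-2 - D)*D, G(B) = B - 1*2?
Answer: 177471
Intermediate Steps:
G(B) = -2 + B (G(B) = B - 2 = -2 + B)
r = -2 (r = 0 - 2 = -2)
K(D) = D*(-2 - D)
Q = -9 (Q = (-2 + (-2 + 10)) - 1*(-5)*(2 - 5) = (-2 + 8) - 1*(-5)*(-3) = 6 - 15 = -9)
360*493 + Q = 360*493 - 9 = 177480 - 9 = 177471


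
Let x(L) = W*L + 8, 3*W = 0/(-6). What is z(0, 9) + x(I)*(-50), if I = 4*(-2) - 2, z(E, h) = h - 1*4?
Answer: -395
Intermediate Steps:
W = 0 (W = (0/(-6))/3 = (0*(-⅙))/3 = (⅓)*0 = 0)
z(E, h) = -4 + h (z(E, h) = h - 4 = -4 + h)
I = -10 (I = -8 - 2 = -10)
x(L) = 8 (x(L) = 0*L + 8 = 0 + 8 = 8)
z(0, 9) + x(I)*(-50) = (-4 + 9) + 8*(-50) = 5 - 400 = -395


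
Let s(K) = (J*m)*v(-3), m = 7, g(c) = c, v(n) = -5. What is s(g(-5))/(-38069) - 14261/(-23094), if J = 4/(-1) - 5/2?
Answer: 268824062/439582743 ≈ 0.61154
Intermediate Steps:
J = -13/2 (J = 4*(-1) - 5*1/2 = -4 - 5/2 = -13/2 ≈ -6.5000)
s(K) = 455/2 (s(K) = -13/2*7*(-5) = -91/2*(-5) = 455/2)
s(g(-5))/(-38069) - 14261/(-23094) = (455/2)/(-38069) - 14261/(-23094) = (455/2)*(-1/38069) - 14261*(-1/23094) = -455/76138 + 14261/23094 = 268824062/439582743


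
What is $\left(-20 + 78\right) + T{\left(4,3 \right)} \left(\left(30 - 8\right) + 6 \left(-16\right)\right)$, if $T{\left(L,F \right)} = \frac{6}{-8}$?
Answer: $\frac{227}{2} \approx 113.5$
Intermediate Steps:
$T{\left(L,F \right)} = - \frac{3}{4}$ ($T{\left(L,F \right)} = 6 \left(- \frac{1}{8}\right) = - \frac{3}{4}$)
$\left(-20 + 78\right) + T{\left(4,3 \right)} \left(\left(30 - 8\right) + 6 \left(-16\right)\right) = \left(-20 + 78\right) - \frac{3 \left(\left(30 - 8\right) + 6 \left(-16\right)\right)}{4} = 58 - \frac{3 \left(22 - 96\right)}{4} = 58 - - \frac{111}{2} = 58 + \frac{111}{2} = \frac{227}{2}$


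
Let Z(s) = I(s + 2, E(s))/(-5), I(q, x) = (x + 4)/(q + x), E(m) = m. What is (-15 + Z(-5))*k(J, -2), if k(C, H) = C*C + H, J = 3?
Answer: -4207/40 ≈ -105.18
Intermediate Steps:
I(q, x) = (4 + x)/(q + x)
k(C, H) = H + C² (k(C, H) = C² + H = H + C²)
Z(s) = -(4 + s)/(5*(2 + 2*s)) (Z(s) = ((4 + s)/((s + 2) + s))/(-5) = ((4 + s)/((2 + s) + s))*(-⅕) = ((4 + s)/(2 + 2*s))*(-⅕) = -(4 + s)/(5*(2 + 2*s)))
(-15 + Z(-5))*k(J, -2) = (-15 + (-4 - 1*(-5))/(10*(1 - 5)))*(-2 + 3²) = (-15 + (⅒)*(-4 + 5)/(-4))*(-2 + 9) = (-15 + (⅒)*(-¼)*1)*7 = (-15 - 1/40)*7 = -601/40*7 = -4207/40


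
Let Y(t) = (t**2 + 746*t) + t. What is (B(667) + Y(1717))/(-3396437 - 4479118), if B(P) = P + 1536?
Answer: -4232891/7875555 ≈ -0.53747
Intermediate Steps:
B(P) = 1536 + P
Y(t) = t**2 + 747*t
(B(667) + Y(1717))/(-3396437 - 4479118) = ((1536 + 667) + 1717*(747 + 1717))/(-3396437 - 4479118) = (2203 + 1717*2464)/(-7875555) = (2203 + 4230688)*(-1/7875555) = 4232891*(-1/7875555) = -4232891/7875555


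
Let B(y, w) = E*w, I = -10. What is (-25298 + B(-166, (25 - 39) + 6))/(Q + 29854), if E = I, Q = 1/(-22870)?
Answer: -64081740/75862331 ≈ -0.84471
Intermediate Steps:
Q = -1/22870 ≈ -4.3725e-5
E = -10
B(y, w) = -10*w
(-25298 + B(-166, (25 - 39) + 6))/(Q + 29854) = (-25298 - 10*((25 - 39) + 6))/(-1/22870 + 29854) = (-25298 - 10*(-14 + 6))/(682760979/22870) = (-25298 - 10*(-8))*(22870/682760979) = (-25298 + 80)*(22870/682760979) = -25218*22870/682760979 = -64081740/75862331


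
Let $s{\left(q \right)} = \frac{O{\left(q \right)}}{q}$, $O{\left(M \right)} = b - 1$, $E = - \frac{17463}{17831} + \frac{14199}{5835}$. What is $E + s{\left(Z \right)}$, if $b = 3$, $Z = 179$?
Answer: $\frac{9096079842}{6207951805} \approx 1.4652$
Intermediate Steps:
$E = \frac{50428588}{34681295}$ ($E = \left(-17463\right) \frac{1}{17831} + 14199 \cdot \frac{1}{5835} = - \frac{17463}{17831} + \frac{4733}{1945} = \frac{50428588}{34681295} \approx 1.4541$)
$O{\left(M \right)} = 2$ ($O{\left(M \right)} = 3 - 1 = 2$)
$s{\left(q \right)} = \frac{2}{q}$
$E + s{\left(Z \right)} = \frac{50428588}{34681295} + \frac{2}{179} = \frac{9096079842}{6207951805}$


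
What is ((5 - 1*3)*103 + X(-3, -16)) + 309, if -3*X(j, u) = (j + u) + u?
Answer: 1580/3 ≈ 526.67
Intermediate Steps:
X(j, u) = -2*u/3 - j/3 (X(j, u) = -((j + u) + u)/3 = -(j + 2*u)/3 = -2*u/3 - j/3)
((5 - 1*3)*103 + X(-3, -16)) + 309 = ((5 - 1*3)*103 + (-⅔*(-16) - ⅓*(-3))) + 309 = ((5 - 3)*103 + (32/3 + 1)) + 309 = (2*103 + 35/3) + 309 = (206 + 35/3) + 309 = 653/3 + 309 = 1580/3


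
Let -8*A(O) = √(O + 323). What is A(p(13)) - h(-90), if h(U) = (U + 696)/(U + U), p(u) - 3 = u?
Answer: 101/30 - √339/8 ≈ 1.0652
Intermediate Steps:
p(u) = 3 + u
A(O) = -√(323 + O)/8 (A(O) = -√(O + 323)/8 = -√(323 + O)/8)
h(U) = (696 + U)/(2*U) (h(U) = (696 + U)/((2*U)) = (696 + U)*(1/(2*U)) = (696 + U)/(2*U))
A(p(13)) - h(-90) = -√(323 + (3 + 13))/8 - (696 - 90)/(2*(-90)) = -√(323 + 16)/8 - (-1)*606/(2*90) = -√339/8 - 1*(-101/30) = -√339/8 + 101/30 = 101/30 - √339/8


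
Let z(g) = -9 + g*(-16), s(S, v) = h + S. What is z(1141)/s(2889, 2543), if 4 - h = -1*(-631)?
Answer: -1405/174 ≈ -8.0747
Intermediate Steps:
h = -627 (h = 4 - (-1)*(-631) = 4 - 1*631 = 4 - 631 = -627)
s(S, v) = -627 + S
z(g) = -9 - 16*g
z(1141)/s(2889, 2543) = (-9 - 16*1141)/(-627 + 2889) = (-9 - 18256)/2262 = -18265*1/2262 = -1405/174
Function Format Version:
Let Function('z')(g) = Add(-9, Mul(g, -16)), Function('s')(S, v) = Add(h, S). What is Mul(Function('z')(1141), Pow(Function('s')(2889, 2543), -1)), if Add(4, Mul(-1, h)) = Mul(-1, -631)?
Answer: Rational(-1405, 174) ≈ -8.0747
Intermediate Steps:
h = -627 (h = Add(4, Mul(-1, Mul(-1, -631))) = Add(4, Mul(-1, 631)) = Add(4, -631) = -627)
Function('s')(S, v) = Add(-627, S)
Function('z')(g) = Add(-9, Mul(-16, g))
Mul(Function('z')(1141), Pow(Function('s')(2889, 2543), -1)) = Mul(Add(-9, Mul(-16, 1141)), Pow(Add(-627, 2889), -1)) = Mul(Add(-9, -18256), Pow(2262, -1)) = Mul(-18265, Rational(1, 2262)) = Rational(-1405, 174)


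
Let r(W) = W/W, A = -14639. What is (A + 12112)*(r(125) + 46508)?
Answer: -117528243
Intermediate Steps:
r(W) = 1
(A + 12112)*(r(125) + 46508) = (-14639 + 12112)*(1 + 46508) = -2527*46509 = -117528243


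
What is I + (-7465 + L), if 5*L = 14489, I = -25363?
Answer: -149651/5 ≈ -29930.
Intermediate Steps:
L = 14489/5 (L = (⅕)*14489 = 14489/5 ≈ 2897.8)
I + (-7465 + L) = -25363 + (-7465 + 14489/5) = -25363 - 22836/5 = -149651/5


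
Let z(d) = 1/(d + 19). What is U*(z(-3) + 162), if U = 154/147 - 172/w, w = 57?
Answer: -339683/1064 ≈ -319.25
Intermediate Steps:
U = -262/133 (U = 154/147 - 172/57 = 154*(1/147) - 172*1/57 = 22/21 - 172/57 = -262/133 ≈ -1.9699)
z(d) = 1/(19 + d)
U*(z(-3) + 162) = -262*(1/(19 - 3) + 162)/133 = -262*(1/16 + 162)/133 = -262/133*2593/16 = -339683/1064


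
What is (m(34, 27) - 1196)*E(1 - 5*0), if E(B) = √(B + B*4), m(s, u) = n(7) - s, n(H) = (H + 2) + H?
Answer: -1214*√5 ≈ -2714.6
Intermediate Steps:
n(H) = 2 + 2*H (n(H) = (2 + H) + H = 2 + 2*H)
m(s, u) = 16 - s (m(s, u) = (2 + 2*7) - s = (2 + 14) - s = 16 - s)
E(B) = √5*√B (E(B) = √(B + 4*B) = √(5*B) = √5*√B)
(m(34, 27) - 1196)*E(1 - 5*0) = ((16 - 1*34) - 1196)*(√5*√(1 - 5*0)) = ((16 - 34) - 1196)*(√5*√(1 + 0)) = (-18 - 1196)*(√5*√1) = -1214*√5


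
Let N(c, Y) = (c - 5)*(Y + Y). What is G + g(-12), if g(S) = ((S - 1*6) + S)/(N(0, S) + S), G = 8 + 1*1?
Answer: 157/18 ≈ 8.7222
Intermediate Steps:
N(c, Y) = 2*Y*(-5 + c) (N(c, Y) = (-5 + c)*(2*Y) = 2*Y*(-5 + c))
G = 9 (G = 8 + 1 = 9)
g(S) = -(-6 + 2*S)/(9*S) (g(S) = ((S - 1*6) + S)/(2*S*(-5 + 0) + S) = ((S - 6) + S)/(2*S*(-5) + S) = ((-6 + S) + S)/(-10*S + S) = (-6 + 2*S)/((-9*S)) = (-6 + 2*S)*(-1/(9*S)) = -(-6 + 2*S)/(9*S))
G + g(-12) = 9 + (2/9)*(3 - 1*(-12))/(-12) = 9 + (2/9)*(-1/12)*(3 + 12) = 9 + (2/9)*(-1/12)*15 = 9 - 5/18 = 157/18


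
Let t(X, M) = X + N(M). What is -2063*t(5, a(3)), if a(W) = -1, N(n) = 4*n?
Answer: -2063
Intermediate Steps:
t(X, M) = X + 4*M
-2063*t(5, a(3)) = -2063*(5 + 4*(-1)) = -2063*(5 - 4) = -2063*1 = -2063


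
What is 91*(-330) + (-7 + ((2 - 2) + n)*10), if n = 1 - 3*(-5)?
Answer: -29877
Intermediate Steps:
n = 16 (n = 1 + 15 = 16)
91*(-330) + (-7 + ((2 - 2) + n)*10) = 91*(-330) + (-7 + ((2 - 2) + 16)*10) = -30030 + (-7 + (0 + 16)*10) = -30030 + (-7 + 16*10) = -30030 + (-7 + 160) = -30030 + 153 = -29877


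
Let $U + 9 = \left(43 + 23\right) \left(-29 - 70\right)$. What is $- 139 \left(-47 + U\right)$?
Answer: $916010$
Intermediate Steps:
$U = -6543$ ($U = -9 + \left(43 + 23\right) \left(-29 - 70\right) = -9 + 66 \left(-99\right) = -9 - 6534 = -6543$)
$- 139 \left(-47 + U\right) = - 139 \left(-47 - 6543\right) = \left(-139\right) \left(-6590\right) = 916010$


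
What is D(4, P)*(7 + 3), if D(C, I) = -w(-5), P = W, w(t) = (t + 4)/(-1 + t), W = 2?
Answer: -5/3 ≈ -1.6667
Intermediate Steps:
w(t) = (4 + t)/(-1 + t)
P = 2
D(C, I) = -⅙ (D(C, I) = -(4 - 5)/(-1 - 5) = -(-1)/(-6) = -(-1)*(-1)/6 = -1*⅙ = -⅙)
D(4, P)*(7 + 3) = -(7 + 3)/6 = -⅙*10 = -5/3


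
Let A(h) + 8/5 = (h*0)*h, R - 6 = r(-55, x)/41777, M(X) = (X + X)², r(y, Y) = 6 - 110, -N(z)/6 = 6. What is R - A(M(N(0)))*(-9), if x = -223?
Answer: -1755154/208885 ≈ -8.4025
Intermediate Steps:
N(z) = -36 (N(z) = -6*6 = -36)
r(y, Y) = -104
M(X) = 4*X² (M(X) = (2*X)² = 4*X²)
R = 250558/41777 (R = 6 - 104/41777 = 250558/41777 ≈ 5.9975)
A(h) = -8/5 (A(h) = -8/5 + (h*0)*h = -8/5 + 0*h = -8/5 + 0 = -8/5)
R - A(M(N(0)))*(-9) = 250558/41777 - (-8)*(-9)/5 = 250558/41777 - 1*72/5 = 250558/41777 - 72/5 = -1755154/208885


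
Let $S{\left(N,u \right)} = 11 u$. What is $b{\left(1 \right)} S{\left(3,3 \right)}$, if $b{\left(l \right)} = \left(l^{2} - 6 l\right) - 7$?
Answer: $-396$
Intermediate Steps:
$b{\left(l \right)} = -7 + l^{2} - 6 l$
$b{\left(1 \right)} S{\left(3,3 \right)} = \left(-7 + 1^{2} - 6\right) 11 \cdot 3 = \left(-7 + 1 - 6\right) 33 = \left(-12\right) 33 = -396$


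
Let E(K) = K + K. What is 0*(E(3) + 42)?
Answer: 0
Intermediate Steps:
E(K) = 2*K
0*(E(3) + 42) = 0*(2*3 + 42) = 0*(6 + 42) = 0*48 = 0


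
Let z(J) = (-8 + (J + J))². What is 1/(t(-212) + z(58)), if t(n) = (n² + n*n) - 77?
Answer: 1/101475 ≈ 9.8546e-6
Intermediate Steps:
t(n) = -77 + 2*n² (t(n) = (n² + n²) - 77 = 2*n² - 77 = -77 + 2*n²)
z(J) = (-8 + 2*J)²
1/(t(-212) + z(58)) = 1/((-77 + 2*(-212)²) + 4*(-4 + 58)²) = 1/((-77 + 2*44944) + 4*54²) = 1/((-77 + 89888) + 4*2916) = 1/(89811 + 11664) = 1/101475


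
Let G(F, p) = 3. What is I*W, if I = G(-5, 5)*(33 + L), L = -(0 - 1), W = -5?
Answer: -510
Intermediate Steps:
L = 1 (L = -1*(-1) = 1)
I = 102 (I = 3*(33 + 1) = 3*34 = 102)
I*W = 102*(-5) = -510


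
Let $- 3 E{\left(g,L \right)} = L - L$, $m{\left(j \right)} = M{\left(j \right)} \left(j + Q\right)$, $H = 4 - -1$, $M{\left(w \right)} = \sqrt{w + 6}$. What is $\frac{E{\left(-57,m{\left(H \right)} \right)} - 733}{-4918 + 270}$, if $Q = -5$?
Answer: $\frac{733}{4648} \approx 0.1577$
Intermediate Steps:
$M{\left(w \right)} = \sqrt{6 + w}$
$H = 5$ ($H = 4 + 1 = 5$)
$m{\left(j \right)} = \sqrt{6 + j} \left(-5 + j\right)$ ($m{\left(j \right)} = \sqrt{6 + j} \left(j - 5\right) = \sqrt{6 + j} \left(-5 + j\right)$)
$E{\left(g,L \right)} = 0$ ($E{\left(g,L \right)} = - \frac{L - L}{3} = \left(- \frac{1}{3}\right) 0 = 0$)
$\frac{E{\left(-57,m{\left(H \right)} \right)} - 733}{-4918 + 270} = \frac{0 - 733}{-4918 + 270} = - \frac{733}{-4648} = \left(-733\right) \left(- \frac{1}{4648}\right) = \frac{733}{4648}$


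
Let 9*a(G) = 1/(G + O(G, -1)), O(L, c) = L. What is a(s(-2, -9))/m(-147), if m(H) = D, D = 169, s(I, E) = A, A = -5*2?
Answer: -1/30420 ≈ -3.2873e-5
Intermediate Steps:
A = -10
s(I, E) = -10
m(H) = 169
a(G) = 1/(18*G) (a(G) = 1/(9*(G + G)) = 1/(9*((2*G))) = (1/(2*G))/9 = 1/(18*G))
a(s(-2, -9))/m(-147) = ((1/18)/(-10))/169 = ((1/18)*(-⅒))*(1/169) = -1/180*1/169 = -1/30420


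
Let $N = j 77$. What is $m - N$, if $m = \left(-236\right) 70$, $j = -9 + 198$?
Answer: $-31073$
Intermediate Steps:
$j = 189$
$m = -16520$
$N = 14553$ ($N = 189 \cdot 77 = 14553$)
$m - N = -16520 - 14553 = -31073$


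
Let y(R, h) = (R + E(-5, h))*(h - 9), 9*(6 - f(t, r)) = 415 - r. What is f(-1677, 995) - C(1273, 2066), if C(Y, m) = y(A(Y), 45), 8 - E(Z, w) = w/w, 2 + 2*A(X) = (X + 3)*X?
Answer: -263145686/9 ≈ -2.9238e+7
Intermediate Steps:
A(X) = -1 + X*(3 + X)/2 (A(X) = -1 + ((X + 3)*X)/2 = -1 + ((3 + X)*X)/2 = -1 + (X*(3 + X))/2 = -1 + X*(3 + X)/2)
E(Z, w) = 7 (E(Z, w) = 8 - w/w = 8 - 1*1 = 8 - 1 = 7)
f(t, r) = -361/9 + r/9 (f(t, r) = 6 - (415 - r)/9 = 6 + (-415/9 + r/9) = -361/9 + r/9)
y(R, h) = (-9 + h)*(7 + R) (y(R, h) = (R + 7)*(h - 9) = (7 + R)*(-9 + h) = (-9 + h)*(7 + R))
C(Y, m) = 216 + 18*Y² + 54*Y (C(Y, m) = -63 - 9*(-1 + Y²/2 + 3*Y/2) + 7*45 + (-1 + Y²/2 + 3*Y/2)*45 = -63 + (9 - 27*Y/2 - 9*Y²/2) + 315 + (-45 + 45*Y²/2 + 135*Y/2) = 216 + 18*Y² + 54*Y)
f(-1677, 995) - C(1273, 2066) = (-361/9 + (⅑)*995) - (216 + 18*1273² + 54*1273) = (-361/9 + 995/9) - (216 + 18*1620529 + 68742) = 634/9 - (216 + 29169522 + 68742) = 634/9 - 1*29238480 = 634/9 - 29238480 = -263145686/9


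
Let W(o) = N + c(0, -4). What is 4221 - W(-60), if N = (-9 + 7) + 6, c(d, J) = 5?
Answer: 4212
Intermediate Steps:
N = 4 (N = -2 + 6 = 4)
W(o) = 9 (W(o) = 4 + 5 = 9)
4221 - W(-60) = 4221 - 1*9 = 4221 - 9 = 4212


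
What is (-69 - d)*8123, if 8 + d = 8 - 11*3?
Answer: -292428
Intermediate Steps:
d = -33 (d = -8 + (8 - 11*3) = -8 + (8 - 33) = -8 - 25 = -33)
(-69 - d)*8123 = (-69 - 1*(-33))*8123 = (-69 + 33)*8123 = -36*8123 = -292428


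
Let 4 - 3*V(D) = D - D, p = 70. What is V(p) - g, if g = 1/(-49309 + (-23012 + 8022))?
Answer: 85733/64299 ≈ 1.3333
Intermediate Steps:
V(D) = 4/3 (V(D) = 4/3 - (D - D)/3 = 4/3 - 1/3*0 = 4/3 + 0 = 4/3)
g = -1/64299 (g = 1/(-49309 - 14990) = 1/(-64299) = -1/64299 ≈ -1.5552e-5)
V(p) - g = 4/3 - 1*(-1/64299) = 4/3 + 1/64299 = 85733/64299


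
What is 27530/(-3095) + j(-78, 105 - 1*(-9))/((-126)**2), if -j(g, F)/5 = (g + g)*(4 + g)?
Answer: -10261828/818937 ≈ -12.531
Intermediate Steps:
j(g, F) = -10*g*(4 + g) (j(g, F) = -5*(g + g)*(4 + g) = -5*2*g*(4 + g) = -10*g*(4 + g))
27530/(-3095) + j(-78, 105 - 1*(-9))/((-126)**2) = 27530/(-3095) + (-10*(-78)*(4 - 78))/((-126)**2) = 27530*(-1/3095) - 10*(-78)*(-74)/15876 = -5506/619 - 57720*1/15876 = -5506/619 - 4810/1323 = -10261828/818937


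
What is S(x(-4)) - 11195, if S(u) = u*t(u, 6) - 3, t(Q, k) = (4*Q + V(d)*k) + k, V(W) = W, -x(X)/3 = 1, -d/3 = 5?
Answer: -10910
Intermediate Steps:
d = -15 (d = -3*5 = -15)
x(X) = -3 (x(X) = -3*1 = -3)
t(Q, k) = -14*k + 4*Q (t(Q, k) = (4*Q - 15*k) + k = (-15*k + 4*Q) + k = -14*k + 4*Q)
S(u) = -3 + u*(-84 + 4*u) (S(u) = u*(-14*6 + 4*u) - 3 = u*(-84 + 4*u) - 3 = -3 + u*(-84 + 4*u))
S(x(-4)) - 11195 = (-3 + 4*(-3)*(-21 - 3)) - 11195 = (-3 + 4*(-3)*(-24)) - 11195 = (-3 + 288) - 11195 = 285 - 11195 = -10910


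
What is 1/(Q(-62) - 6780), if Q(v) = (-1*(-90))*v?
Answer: -1/12360 ≈ -8.0906e-5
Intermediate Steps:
Q(v) = 90*v
1/(Q(-62) - 6780) = 1/(90*(-62) - 6780) = 1/(-5580 - 6780) = 1/(-12360) = -1/12360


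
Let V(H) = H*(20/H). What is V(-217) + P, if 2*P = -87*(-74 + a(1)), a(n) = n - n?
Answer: 3239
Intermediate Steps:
a(n) = 0
V(H) = 20
P = 3219 (P = (-87*(-74 + 0))/2 = (-87*(-74))/2 = (½)*6438 = 3219)
V(-217) + P = 20 + 3219 = 3239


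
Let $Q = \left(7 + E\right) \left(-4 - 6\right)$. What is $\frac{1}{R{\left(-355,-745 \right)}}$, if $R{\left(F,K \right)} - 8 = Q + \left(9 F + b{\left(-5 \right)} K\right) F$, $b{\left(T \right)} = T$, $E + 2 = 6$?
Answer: $- \frac{1}{188252} \approx -5.312 \cdot 10^{-6}$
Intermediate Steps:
$E = 4$ ($E = -2 + 6 = 4$)
$Q = -110$ ($Q = \left(7 + 4\right) \left(-4 - 6\right) = 11 \left(-10\right) = -110$)
$R{\left(F,K \right)} = -102 + F \left(- 5 K + 9 F\right)$ ($R{\left(F,K \right)} = 8 + \left(-110 + \left(9 F - 5 K\right) F\right) = 8 + \left(-110 + \left(- 5 K + 9 F\right) F\right) = 8 + \left(-110 + F \left(- 5 K + 9 F\right)\right) = -102 + F \left(- 5 K + 9 F\right)$)
$\frac{1}{R{\left(-355,-745 \right)}} = \frac{1}{-102 + 9 \left(-355\right)^{2} - \left(-1775\right) \left(-745\right)} = \frac{1}{-102 + 9 \cdot 126025 - 1322375} = \frac{1}{-102 + 1134225 - 1322375} = \frac{1}{-188252} = - \frac{1}{188252}$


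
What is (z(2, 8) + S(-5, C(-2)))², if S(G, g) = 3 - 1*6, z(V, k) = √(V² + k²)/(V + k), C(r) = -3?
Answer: (15 - √17)²/25 ≈ 4.7323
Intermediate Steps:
z(V, k) = √(V² + k²)/(V + k)
S(G, g) = -3 (S(G, g) = 3 - 6 = -3)
(z(2, 8) + S(-5, C(-2)))² = (√(2² + 8²)/(2 + 8) - 3)² = (√(4 + 64)/10 - 3)² = (√68/10 - 3)² = ((2*√17)/10 - 3)² = (√17/5 - 3)² = (-3 + √17/5)²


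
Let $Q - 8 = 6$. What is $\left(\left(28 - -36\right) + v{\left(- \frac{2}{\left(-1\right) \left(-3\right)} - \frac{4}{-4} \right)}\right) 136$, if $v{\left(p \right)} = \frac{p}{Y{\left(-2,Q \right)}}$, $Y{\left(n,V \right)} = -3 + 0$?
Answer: $\frac{78200}{9} \approx 8688.9$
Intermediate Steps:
$Q = 14$ ($Q = 8 + 6 = 14$)
$Y{\left(n,V \right)} = -3$
$v{\left(p \right)} = - \frac{p}{3}$ ($v{\left(p \right)} = \frac{p}{-3} = p \left(- \frac{1}{3}\right) = - \frac{p}{3}$)
$\left(\left(28 - -36\right) + v{\left(- \frac{2}{\left(-1\right) \left(-3\right)} - \frac{4}{-4} \right)}\right) 136 = \left(\left(28 - -36\right) - \frac{- \frac{2}{\left(-1\right) \left(-3\right)} - \frac{4}{-4}}{3}\right) 136 = \left(\left(28 + 36\right) - \frac{- \frac{2}{3} - -1}{3}\right) 136 = \left(64 - \frac{\left(-2\right) \frac{1}{3} + 1}{3}\right) 136 = \left(64 - \frac{- \frac{2}{3} + 1}{3}\right) 136 = \left(64 - \frac{1}{9}\right) 136 = \frac{575}{9} \cdot 136 = \frac{78200}{9}$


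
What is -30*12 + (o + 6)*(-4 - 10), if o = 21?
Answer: -738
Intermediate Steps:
-30*12 + (o + 6)*(-4 - 10) = -30*12 + (21 + 6)*(-4 - 10) = -360 + 27*(-14) = -360 - 378 = -738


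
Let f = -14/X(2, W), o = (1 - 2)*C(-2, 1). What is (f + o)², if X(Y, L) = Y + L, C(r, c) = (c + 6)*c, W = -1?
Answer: 441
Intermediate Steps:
C(r, c) = c*(6 + c) (C(r, c) = (6 + c)*c = c*(6 + c))
X(Y, L) = L + Y
o = -7 (o = (1 - 2)*(1*(6 + 1)) = -7 ≈ -7.0000)
f = -14 (f = -14/(-1 + 2) = -14/1 = -14*1 = -14)
(f + o)² = (-14 - 7)² = (-21)² = 441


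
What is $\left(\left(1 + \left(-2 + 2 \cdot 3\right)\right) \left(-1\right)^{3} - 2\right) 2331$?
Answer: $-16317$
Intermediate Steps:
$\left(\left(1 + \left(-2 + 2 \cdot 3\right)\right) \left(-1\right)^{3} - 2\right) 2331 = \left(\left(1 + \left(-2 + 6\right)\right) \left(-1\right) - 2\right) 2331 = \left(\left(1 + 4\right) \left(-1\right) - 2\right) 2331 = \left(5 \left(-1\right) - 2\right) 2331 = \left(-5 - 2\right) 2331 = \left(-7\right) 2331 = -16317$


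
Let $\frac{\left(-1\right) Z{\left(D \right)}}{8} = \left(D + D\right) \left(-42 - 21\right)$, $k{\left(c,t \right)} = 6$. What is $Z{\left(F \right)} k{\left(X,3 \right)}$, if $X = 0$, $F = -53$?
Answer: $-320544$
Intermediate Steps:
$Z{\left(D \right)} = 1008 D$ ($Z{\left(D \right)} = - 8 \left(D + D\right) \left(-42 - 21\right) = - 8 \cdot 2 D \left(-63\right) = - 8 \left(- 126 D\right) = 1008 D$)
$Z{\left(F \right)} k{\left(X,3 \right)} = 1008 \left(-53\right) 6 = \left(-53424\right) 6 = -320544$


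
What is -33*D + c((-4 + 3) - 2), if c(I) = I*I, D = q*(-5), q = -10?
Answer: -1641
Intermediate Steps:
D = 50 (D = -10*(-5) = 50)
c(I) = I**2
-33*D + c((-4 + 3) - 2) = -33*50 + ((-4 + 3) - 2)**2 = -1650 + (-1 - 2)**2 = -1650 + (-3)**2 = -1650 + 9 = -1641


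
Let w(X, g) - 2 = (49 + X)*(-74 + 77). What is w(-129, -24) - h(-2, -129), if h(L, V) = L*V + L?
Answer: -494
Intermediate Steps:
h(L, V) = L + L*V
w(X, g) = 149 + 3*X (w(X, g) = 2 + (49 + X)*(-74 + 77) = 2 + (49 + X)*3 = 2 + (147 + 3*X) = 149 + 3*X)
w(-129, -24) - h(-2, -129) = (149 + 3*(-129)) - (-2)*(1 - 129) = (149 - 387) - (-2)*(-128) = -238 - 1*256 = -238 - 256 = -494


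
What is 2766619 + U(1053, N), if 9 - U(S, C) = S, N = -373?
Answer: 2765575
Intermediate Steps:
U(S, C) = 9 - S
2766619 + U(1053, N) = 2766619 + (9 - 1*1053) = 2766619 + (9 - 1053) = 2766619 - 1044 = 2765575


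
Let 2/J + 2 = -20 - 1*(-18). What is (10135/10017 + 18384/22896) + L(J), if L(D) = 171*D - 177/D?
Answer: 5415485/20034 ≈ 270.31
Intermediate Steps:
J = -½ (J = 2/(-2 + (-20 - 1*(-18))) = 2/(-2 + (-20 + 18)) = 2/(-2 - 2) = 2/(-4) = 2*(-¼) = -½ ≈ -0.50000)
L(D) = -177/D + 171*D
(10135/10017 + 18384/22896) + L(J) = (10135/10017 + 18384/22896) + (-177/(-½) + 171*(-½)) = (10135*(1/10017) + 18384*(1/22896)) + (-177*(-2) - 171/2) = (10135/10017 + 383/477) + (354 - 171/2) = 18178/10017 + 537/2 = 5415485/20034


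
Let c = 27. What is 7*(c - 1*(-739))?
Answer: 5362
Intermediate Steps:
7*(c - 1*(-739)) = 7*(27 - 1*(-739)) = 7*(27 + 739) = 7*766 = 5362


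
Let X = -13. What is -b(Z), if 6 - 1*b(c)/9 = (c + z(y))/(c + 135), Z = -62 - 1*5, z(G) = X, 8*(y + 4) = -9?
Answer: -1098/17 ≈ -64.588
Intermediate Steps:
y = -41/8 (y = -4 + (1/8)*(-9) = -4 - 9/8 = -41/8 ≈ -5.1250)
z(G) = -13
Z = -67 (Z = -62 - 5 = -67)
b(c) = 54 - 9*(-13 + c)/(135 + c) (b(c) = 54 - 9*(c - 13)/(c + 135) = 54 - 9*(-13 + c)/(135 + c))
-b(Z) = -9*(823 + 5*(-67))/(135 - 67) = -9*(823 - 335)/68 = -9*488/68 = -1*1098/17 = -1098/17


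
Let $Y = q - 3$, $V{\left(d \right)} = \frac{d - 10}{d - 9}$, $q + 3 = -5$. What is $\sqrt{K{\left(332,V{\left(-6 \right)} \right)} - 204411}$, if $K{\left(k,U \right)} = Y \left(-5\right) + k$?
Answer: $2 i \sqrt{51006} \approx 451.69 i$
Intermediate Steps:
$q = -8$ ($q = -3 - 5 = -8$)
$V{\left(d \right)} = \frac{-10 + d}{-9 + d}$
$Y = -11$ ($Y = -8 - 3 = -11$)
$K{\left(k,U \right)} = 55 + k$ ($K{\left(k,U \right)} = \left(-11\right) \left(-5\right) + k = 55 + k$)
$\sqrt{K{\left(332,V{\left(-6 \right)} \right)} - 204411} = \sqrt{\left(55 + 332\right) - 204411} = \sqrt{387 - 204411} = \sqrt{-204024} = 2 i \sqrt{51006}$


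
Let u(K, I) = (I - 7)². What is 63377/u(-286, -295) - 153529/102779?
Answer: -7488634233/9373855916 ≈ -0.79889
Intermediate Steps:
u(K, I) = (-7 + I)²
63377/u(-286, -295) - 153529/102779 = 63377/((-7 - 295)²) - 153529/102779 = 63377/((-302)²) - 153529*1/102779 = 63377/91204 - 153529/102779 = -7488634233/9373855916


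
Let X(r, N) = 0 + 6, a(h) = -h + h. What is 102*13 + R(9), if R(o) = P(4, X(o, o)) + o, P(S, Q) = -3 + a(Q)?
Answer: 1332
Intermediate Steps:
a(h) = 0
X(r, N) = 6
P(S, Q) = -3 (P(S, Q) = -3 + 0 = -3)
R(o) = -3 + o
102*13 + R(9) = 102*13 + (-3 + 9) = 1326 + 6 = 1332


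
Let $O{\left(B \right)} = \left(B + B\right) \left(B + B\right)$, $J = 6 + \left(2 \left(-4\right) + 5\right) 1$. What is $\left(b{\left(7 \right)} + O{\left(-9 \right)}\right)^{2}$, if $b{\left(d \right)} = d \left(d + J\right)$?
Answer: $155236$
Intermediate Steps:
$J = 3$ ($J = 6 + \left(-8 + 5\right) 1 = 6 - 3 = 3$)
$O{\left(B \right)} = 4 B^{2}$ ($O{\left(B \right)} = 2 B 2 B = 4 B^{2}$)
$b{\left(d \right)} = d \left(3 + d\right)$ ($b{\left(d \right)} = d \left(d + 3\right) = d \left(3 + d\right)$)
$\left(b{\left(7 \right)} + O{\left(-9 \right)}\right)^{2} = \left(7 \left(3 + 7\right) + 4 \left(-9\right)^{2}\right)^{2} = \left(7 \cdot 10 + 4 \cdot 81\right)^{2} = \left(70 + 324\right)^{2} = 394^{2} = 155236$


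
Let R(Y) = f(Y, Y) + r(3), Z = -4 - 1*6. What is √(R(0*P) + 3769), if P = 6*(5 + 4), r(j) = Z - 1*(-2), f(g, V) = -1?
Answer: 4*√235 ≈ 61.319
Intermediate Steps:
Z = -10 (Z = -4 - 6 = -10)
r(j) = -8 (r(j) = -10 - 1*(-2) = -10 + 2 = -8)
P = 54 (P = 6*9 = 54)
R(Y) = -9 (R(Y) = -1 - 8 = -9)
√(R(0*P) + 3769) = √(-9 + 3769) = √3760 = 4*√235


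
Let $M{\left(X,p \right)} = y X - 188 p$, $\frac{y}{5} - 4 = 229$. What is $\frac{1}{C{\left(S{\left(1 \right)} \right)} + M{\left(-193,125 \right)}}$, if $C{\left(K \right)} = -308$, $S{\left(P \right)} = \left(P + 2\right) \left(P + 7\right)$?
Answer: $- \frac{1}{248653} \approx -4.0217 \cdot 10^{-6}$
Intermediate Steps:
$y = 1165$ ($y = 20 + 5 \cdot 229 = 20 + 1145 = 1165$)
$S{\left(P \right)} = \left(2 + P\right) \left(7 + P\right)$
$M{\left(X,p \right)} = - 188 p + 1165 X$ ($M{\left(X,p \right)} = 1165 X - 188 p = - 188 p + 1165 X$)
$\frac{1}{C{\left(S{\left(1 \right)} \right)} + M{\left(-193,125 \right)}} = \frac{1}{-308 + \left(\left(-188\right) 125 + 1165 \left(-193\right)\right)} = \frac{1}{-308 - 248345} = \frac{1}{-248653} = - \frac{1}{248653}$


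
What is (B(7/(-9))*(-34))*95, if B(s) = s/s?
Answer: -3230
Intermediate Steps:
B(s) = 1
(B(7/(-9))*(-34))*95 = (1*(-34))*95 = -34*95 = -3230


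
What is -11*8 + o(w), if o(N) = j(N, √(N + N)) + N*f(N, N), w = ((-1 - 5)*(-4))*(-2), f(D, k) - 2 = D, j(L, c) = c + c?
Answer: 2120 + 8*I*√6 ≈ 2120.0 + 19.596*I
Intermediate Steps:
j(L, c) = 2*c
f(D, k) = 2 + D
w = -48 (w = -6*(-4)*(-2) = 24*(-2) = -48)
o(N) = N*(2 + N) + 2*√2*√N (o(N) = 2*√(N + N) + N*(2 + N) = 2*√(2*N) + N*(2 + N) = 2*(√2*√N) + N*(2 + N) = 2*√2*√N + N*(2 + N) = N*(2 + N) + 2*√2*√N)
-11*8 + o(w) = -11*8 + (-48*(2 - 48) + 2*√2*√(-48)) = -88 + (-48*(-46) + 2*√2*(4*I*√3)) = -88 + (2208 + 8*I*√6) = 2120 + 8*I*√6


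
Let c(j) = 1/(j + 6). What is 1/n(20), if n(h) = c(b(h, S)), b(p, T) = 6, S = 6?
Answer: 12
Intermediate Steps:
c(j) = 1/(6 + j)
n(h) = 1/12 (n(h) = 1/(6 + 6) = 1/12)
1/n(20) = 1/(1/12) = 12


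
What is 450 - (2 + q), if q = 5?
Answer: 443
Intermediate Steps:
450 - (2 + q) = 450 - (2 + 5) = 450 - 7 = 443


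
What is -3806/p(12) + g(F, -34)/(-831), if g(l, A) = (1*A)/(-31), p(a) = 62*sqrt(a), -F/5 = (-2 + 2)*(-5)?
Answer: -34/25761 - 1903*sqrt(3)/186 ≈ -17.722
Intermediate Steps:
F = 0 (F = -5*(-2 + 2)*(-5) = -0*(-5) = -5*0 = 0)
g(l, A) = -A/31 (g(l, A) = A*(-1/31) = -A/31)
-3806/p(12) + g(F, -34)/(-831) = -3806*sqrt(3)/372 - 1/31*(-34)/(-831) = -3806*sqrt(3)/372 + (34/31)*(-1/831) = -3806*sqrt(3)/372 - 34/25761 = -1903*sqrt(3)/186 - 34/25761 = -34/25761 - 1903*sqrt(3)/186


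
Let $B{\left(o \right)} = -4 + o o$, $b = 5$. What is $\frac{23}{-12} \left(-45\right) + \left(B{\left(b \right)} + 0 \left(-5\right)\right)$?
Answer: $\frac{429}{4} \approx 107.25$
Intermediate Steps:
$B{\left(o \right)} = -4 + o^{2}$
$\frac{23}{-12} \left(-45\right) + \left(B{\left(b \right)} + 0 \left(-5\right)\right) = \frac{23}{-12} \left(-45\right) + \left(\left(-4 + 5^{2}\right) + 0 \left(-5\right)\right) = 23 \left(- \frac{1}{12}\right) \left(-45\right) + \left(\left(-4 + 25\right) + 0\right) = \left(- \frac{23}{12}\right) \left(-45\right) + \left(21 + 0\right) = \frac{345}{4} + 21 = \frac{429}{4}$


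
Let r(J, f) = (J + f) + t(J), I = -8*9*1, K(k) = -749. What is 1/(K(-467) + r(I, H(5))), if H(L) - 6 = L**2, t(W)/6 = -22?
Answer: -1/922 ≈ -0.0010846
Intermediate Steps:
t(W) = -132 (t(W) = 6*(-22) = -132)
H(L) = 6 + L**2
I = -72 (I = -72*1 = -72)
r(J, f) = -132 + J + f (r(J, f) = (J + f) - 132 = -132 + J + f)
1/(K(-467) + r(I, H(5))) = 1/(-749 + (-132 - 72 + (6 + 5**2))) = 1/(-749 + (-132 - 72 + (6 + 25))) = 1/(-749 + (-132 - 72 + 31)) = 1/(-749 - 173) = 1/(-922) = -1/922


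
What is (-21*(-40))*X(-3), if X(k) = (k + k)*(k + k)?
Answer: 30240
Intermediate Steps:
X(k) = 4*k**2 (X(k) = (2*k)*(2*k) = 4*k**2)
(-21*(-40))*X(-3) = (-21*(-40))*(4*(-3)**2) = 840*(4*9) = 840*36 = 30240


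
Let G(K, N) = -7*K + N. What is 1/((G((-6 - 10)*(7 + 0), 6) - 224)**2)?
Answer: 1/320356 ≈ 3.1215e-6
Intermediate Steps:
G(K, N) = N - 7*K
1/((G((-6 - 10)*(7 + 0), 6) - 224)**2) = 1/(((6 - 7*(-6 - 10)*(7 + 0)) - 224)**2) = 1/(((6 - (-112)*7) - 224)**2) = 1/(((6 - 7*(-112)) - 224)**2) = 1/(((6 + 784) - 224)**2) = 1/((790 - 224)**2) = 1/(566**2) = 1/320356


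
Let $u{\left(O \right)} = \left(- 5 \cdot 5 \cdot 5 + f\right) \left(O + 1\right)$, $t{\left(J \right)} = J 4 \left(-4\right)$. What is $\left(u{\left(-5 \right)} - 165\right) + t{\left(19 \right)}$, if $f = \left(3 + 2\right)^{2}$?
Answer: $-69$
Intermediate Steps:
$t{\left(J \right)} = - 16 J$ ($t{\left(J \right)} = 4 J \left(-4\right) = - 16 J$)
$f = 25$ ($f = 5^{2} = 25$)
$u{\left(O \right)} = -100 - 100 O$ ($u{\left(O \right)} = \left(- 5 \cdot 5 \cdot 5 + 25\right) \left(O + 1\right) = \left(\left(-5\right) 25 + 25\right) \left(1 + O\right) = \left(-125 + 25\right) \left(1 + O\right) = - 100 \left(1 + O\right) = -100 - 100 O$)
$\left(u{\left(-5 \right)} - 165\right) + t{\left(19 \right)} = \left(\left(-100 - -500\right) - 165\right) - 304 = \left(\left(-100 + 500\right) - 165\right) - 304 = \left(400 - 165\right) - 304 = 235 - 304 = -69$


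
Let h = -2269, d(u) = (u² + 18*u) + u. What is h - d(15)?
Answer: -2779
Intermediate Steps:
d(u) = u² + 19*u
h - d(15) = -2269 - 15*(19 + 15) = -2269 - 15*34 = -2269 - 1*510 = -2269 - 510 = -2779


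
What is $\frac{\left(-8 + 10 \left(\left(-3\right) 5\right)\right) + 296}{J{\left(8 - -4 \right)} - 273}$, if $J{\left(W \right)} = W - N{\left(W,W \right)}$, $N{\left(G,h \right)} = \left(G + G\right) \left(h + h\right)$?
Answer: $- \frac{46}{279} \approx -0.16487$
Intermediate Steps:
$N{\left(G,h \right)} = 4 G h$ ($N{\left(G,h \right)} = 2 G 2 h = 4 G h$)
$J{\left(W \right)} = W - 4 W^{2}$ ($J{\left(W \right)} = W - 4 W W = W - 4 W^{2}$)
$\frac{\left(-8 + 10 \left(\left(-3\right) 5\right)\right) + 296}{J{\left(8 - -4 \right)} - 273} = \frac{\left(-8 + 10 \left(\left(-3\right) 5\right)\right) + 296}{\left(8 - -4\right) \left(1 - 4 \left(8 - -4\right)\right) - 273} = \frac{\left(-8 + 10 \left(-15\right)\right) + 296}{\left(8 + 4\right) \left(1 - 4 \left(8 + 4\right)\right) - 273} = \frac{\left(-8 - 150\right) + 296}{12 \left(1 - 48\right) - 273} = \frac{-158 + 296}{12 \left(1 - 48\right) - 273} = \frac{138}{12 \left(-47\right) - 273} = \frac{138}{-564 - 273} = \frac{138}{-837} = 138 \left(- \frac{1}{837}\right) = - \frac{46}{279}$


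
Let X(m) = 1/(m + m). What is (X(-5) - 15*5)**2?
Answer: 564001/100 ≈ 5640.0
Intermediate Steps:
X(m) = 1/(2*m)
(X(-5) - 15*5)**2 = ((1/2)/(-5) - 15*5)**2 = ((1/2)*(-1/5) - 75)**2 = (-1/10 - 75)**2 = (-751/10)**2 = 564001/100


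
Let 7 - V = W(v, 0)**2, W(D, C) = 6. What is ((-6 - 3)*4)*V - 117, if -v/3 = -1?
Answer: 927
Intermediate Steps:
v = 3 (v = -3*(-1) = 3)
V = -29 (V = 7 - 1*6**2 = 7 - 1*36 = 7 - 36 = -29)
((-6 - 3)*4)*V - 117 = ((-6 - 3)*4)*(-29) - 117 = -9*4*(-29) - 117 = -36*(-29) - 117 = 1044 - 117 = 927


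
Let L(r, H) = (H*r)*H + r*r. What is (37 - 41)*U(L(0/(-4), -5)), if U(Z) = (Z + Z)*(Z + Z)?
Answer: 0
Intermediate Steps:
L(r, H) = r² + r*H² (L(r, H) = r*H² + r² = r² + r*H²)
U(Z) = 4*Z² (U(Z) = (2*Z)*(2*Z) = 4*Z²)
(37 - 41)*U(L(0/(-4), -5)) = (37 - 41)*(4*((0/(-4))*(0/(-4) + (-5)²))²) = -16*((0*(-¼))*(0*(-¼) + 25))² = -16*(0*(0 + 25))² = -16*(0*25)² = -16*0² = -16*0 = -4*0 = 0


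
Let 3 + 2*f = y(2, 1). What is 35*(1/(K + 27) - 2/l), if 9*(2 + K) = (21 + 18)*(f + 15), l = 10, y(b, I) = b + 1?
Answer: -119/18 ≈ -6.6111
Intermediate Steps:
y(b, I) = 1 + b
f = 0 (f = -3/2 + (1 + 2)/2 = -3/2 + (½)*3 = -3/2 + 3/2 = 0)
K = 63 (K = -2 + ((21 + 18)*(0 + 15))/9 = -2 + (39*15)/9 = -2 + (⅑)*585 = -2 + 65 = 63)
35*(1/(K + 27) - 2/l) = 35*(1/(63 + 27) - 2/10) = 35*(1/90 - 2*⅒) = 35*(1/90 - ⅕) = 35*(-17/90) = -119/18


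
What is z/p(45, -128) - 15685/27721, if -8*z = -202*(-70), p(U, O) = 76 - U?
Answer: -98966205/1718702 ≈ -57.582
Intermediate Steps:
z = -3535/2 (z = -(-101)*(-70)/4 = -⅛*14140 = -3535/2 ≈ -1767.5)
z/p(45, -128) - 15685/27721 = -3535/(2*(76 - 1*45)) - 15685/27721 = -3535/(2*(76 - 45)) - 15685*1/27721 = -3535/2/31 - 15685/27721 = -3535/2*1/31 - 15685/27721 = -3535/62 - 15685/27721 = -98966205/1718702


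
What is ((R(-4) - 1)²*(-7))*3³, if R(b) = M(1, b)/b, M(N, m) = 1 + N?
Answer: -1701/4 ≈ -425.25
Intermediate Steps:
R(b) = 2/b (R(b) = (1 + 1)/b = 2/b)
((R(-4) - 1)²*(-7))*3³ = ((2/(-4) - 1)²*(-7))*3³ = ((2*(-¼) - 1)²*(-7))*27 = ((-½ - 1)²*(-7))*27 = ((-3/2)²*(-7))*27 = ((9/4)*(-7))*27 = -63/4*27 = -1701/4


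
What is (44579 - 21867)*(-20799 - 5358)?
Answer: -594077784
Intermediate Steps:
(44579 - 21867)*(-20799 - 5358) = 22712*(-26157) = -594077784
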